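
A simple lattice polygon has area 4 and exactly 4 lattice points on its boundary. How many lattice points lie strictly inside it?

3

Pick's theorem A = I + B/2 − 1 rearranges to I = A − B/2 + 1 = 4 − 4/2 + 1 = 3.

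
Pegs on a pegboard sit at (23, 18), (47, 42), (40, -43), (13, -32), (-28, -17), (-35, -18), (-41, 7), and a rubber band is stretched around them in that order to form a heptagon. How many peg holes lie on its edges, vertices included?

Summing gcd(|Δx|,|Δy|) over the edges gives the boundary count: gcd(24,24) + gcd(7,85) + gcd(27,11) + gcd(41,15) + gcd(7,1) + gcd(6,25) + gcd(64,11) = 24+1+1+1+1+1+1 = 30.

30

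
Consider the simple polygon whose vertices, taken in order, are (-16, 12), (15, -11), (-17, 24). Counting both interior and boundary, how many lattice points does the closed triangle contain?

177

By the shoelace formula, twice the signed area is |((-16)·(-11) − 15·12) + (15·24 − (-17)·(-11)) + ((-17)·12 − (-16)·24)| = 349, so the area is 349/2.
The number of boundary lattice points is Σ gcd(|Δx|,|Δy|) = gcd(31,23) + gcd(32,35) + gcd(1,12) = 1+1+1 = 3.
Pick's theorem gives I = A − B/2 + 1 = 349/2 − 3/2 + 1 = 174, so the closed region contains I + B = 174 + 3 = 177 lattice points.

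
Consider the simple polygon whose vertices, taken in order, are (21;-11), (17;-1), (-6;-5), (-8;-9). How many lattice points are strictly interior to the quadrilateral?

181

By the shoelace formula, twice the signed area is |(21·(-1) − 17·(-11)) + (17·(-5) − (-6)·(-1)) + ((-6)·(-9) − (-8)·(-5)) + ((-8)·(-11) − 21·(-9))| = 366, so the area is 183.
Summing gcd(|Δx|,|Δy|) over the edges gives the boundary count: gcd(4,10) + gcd(23,4) + gcd(2,4) + gcd(29,2) = 2+1+2+1 = 6.
Pick's theorem gives I = A − B/2 + 1 = 183 − 6/2 + 1 = 181.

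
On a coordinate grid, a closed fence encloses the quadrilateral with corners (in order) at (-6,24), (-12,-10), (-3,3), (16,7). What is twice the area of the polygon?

639

By the shoelace formula, twice the signed area is |((-6)·(-10) − (-12)·24) + ((-12)·3 − (-3)·(-10)) + ((-3)·7 − 16·3) + (16·24 − (-6)·7)| = 639, so the area is 639/2.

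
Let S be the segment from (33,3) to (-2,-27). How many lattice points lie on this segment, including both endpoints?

The number of lattice points on a segment between lattice points is gcd(|Δx|,|Δy|) + 1 = gcd(35,30) + 1 = 5 + 1 = 6.

6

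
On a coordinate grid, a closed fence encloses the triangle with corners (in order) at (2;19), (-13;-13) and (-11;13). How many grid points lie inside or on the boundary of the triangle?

166

The shoelace formula gives twice the area as |(2·(-13) − (-13)·19) + ((-13)·13 − (-11)·(-13)) + ((-11)·19 − 2·13)| = 326, so the area is 163.
Summing gcd(|Δx|,|Δy|) over the edges gives the boundary count: gcd(15,32) + gcd(2,26) + gcd(13,6) = 1+2+1 = 4.
Pick's theorem gives I = A − B/2 + 1 = 163 − 4/2 + 1 = 162, so the closed region contains I + B = 162 + 4 = 166 lattice points.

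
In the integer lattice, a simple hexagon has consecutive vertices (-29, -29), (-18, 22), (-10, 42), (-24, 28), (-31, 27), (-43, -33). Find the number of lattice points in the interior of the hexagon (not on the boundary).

The shoelace formula gives twice the area as |[(-29)·22 − (-18)·(-29)] + [(-18)·42 − (-10)·22] + [(-10)·28 − (-24)·42] + [(-24)·27 − (-31)·28] + [(-31)·(-33) − (-43)·27] + [(-43)·(-29) − (-29)·(-33)]| = 1726, so the area is 863.
The number of boundary lattice points is Σ gcd(|Δx|,|Δy|) = gcd(11,51) + gcd(8,20) + gcd(14,14) + gcd(7,1) + gcd(12,60) + gcd(14,4) = 1+4+14+1+12+2 = 34.
By Pick's theorem A = I + B/2 − 1, so I = 863 − 34/2 + 1 = 847.

847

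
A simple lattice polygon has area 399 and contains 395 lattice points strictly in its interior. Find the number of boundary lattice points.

Pick's theorem gives A = I + B/2 − 1, so B = 2(A − I + 1) = 2(399 − 395 + 1) = 10.

10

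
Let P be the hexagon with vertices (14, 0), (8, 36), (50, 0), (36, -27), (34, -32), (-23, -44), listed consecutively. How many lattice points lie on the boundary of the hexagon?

18

The number of boundary lattice points is Σ gcd(|Δx|,|Δy|) = gcd(6,36) + gcd(42,36) + gcd(14,27) + gcd(2,5) + gcd(57,12) + gcd(37,44) = 6+6+1+1+3+1 = 18.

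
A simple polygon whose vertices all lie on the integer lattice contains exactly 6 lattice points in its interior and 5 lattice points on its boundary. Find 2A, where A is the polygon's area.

Pick's theorem states A = I + B/2 − 1, so A = 6 + 5/2 − 1 = 15/2.
Hence 2A = 15.

15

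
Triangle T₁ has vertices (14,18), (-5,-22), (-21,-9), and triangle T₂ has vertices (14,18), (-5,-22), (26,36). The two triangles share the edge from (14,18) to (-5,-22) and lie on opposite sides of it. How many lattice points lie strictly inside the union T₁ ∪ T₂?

509

The union is the simple quadrilateral with vertices (14,18), (-21,-9), (-5,-22), (26,36) in order.
Using the shoelace formula, 2A = |(14·(-9) − (-21)·18) + ((-21)·(-22) − (-5)·(-9)) + ((-5)·36 − 26·(-22)) + (26·18 − 14·36)| = 1025, so the area is 1025/2.
Along each edge there are gcd(|Δx|,|Δy|)+1 lattice points, so counting each shared vertex once the boundary has gcd(35,27) + gcd(16,13) + gcd(31,58) + gcd(12,18) = 1+1+1+6 = 9.
By Pick's theorem I = A − B/2 + 1 = 1025/2 − 9/2 + 1 = 509.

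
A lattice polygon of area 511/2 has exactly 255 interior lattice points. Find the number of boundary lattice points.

Pick's theorem gives A = I + B/2 − 1, so B = 2(A − I + 1) = 2(511/2 − 255 + 1) = 3.

3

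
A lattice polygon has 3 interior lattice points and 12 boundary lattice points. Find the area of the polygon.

By Pick's theorem, A = I + B/2 − 1 = 3 + 12/2 − 1 = 8.

8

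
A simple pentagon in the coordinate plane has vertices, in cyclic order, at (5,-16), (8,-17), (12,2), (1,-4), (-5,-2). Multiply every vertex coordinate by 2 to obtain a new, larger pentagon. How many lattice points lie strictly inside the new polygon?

By the shoelace formula, twice the signed area is |[5·(-17) − 8·(-16)] + [8·2 − 12·(-17)] + [12·(-4) − 1·2] + [1·(-2) − (-5)·(-4)] + [(-5)·(-16) − 5·(-2)]| = 281, so the area is 140.5.
Summing gcd(|Δx|,|Δy|) over the edges gives the boundary count: gcd(3,1) + gcd(4,19) + gcd(11,6) + gcd(6,2) + gcd(10,14) = 1+1+1+2+2 = 7.
Scaling by 2 multiplies the area by 2² = 4 (so the new area is 562) and multiplies the boundary lattice-point count by 2, giving 14.
By Pick's theorem, the interior count of the dilated polygon is 562 − 14/2 + 1 = 556.

556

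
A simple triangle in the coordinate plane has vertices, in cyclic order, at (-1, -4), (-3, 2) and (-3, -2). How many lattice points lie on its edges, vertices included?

Summing gcd(|Δx|,|Δy|) over the edges gives the boundary count: gcd(2,6) + gcd(0,4) + gcd(2,2) = 2+4+2 = 8.

8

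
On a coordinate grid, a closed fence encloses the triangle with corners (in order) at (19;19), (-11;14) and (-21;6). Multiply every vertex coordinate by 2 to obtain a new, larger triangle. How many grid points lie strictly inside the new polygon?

By the shoelace formula, twice the signed area is |[19·14 − (-11)·19] + [(-11)·6 − (-21)·14] + [(-21)·19 − 19·6]| = 190, so the area is 95.
The number of boundary lattice points is Σ gcd(|Δx|,|Δy|) = gcd(30,5) + gcd(10,8) + gcd(40,13) = 5+2+1 = 8.
Scaling by 2 multiplies the area by 2² = 4 (so the new area is 380) and multiplies the boundary lattice-point count by 2, giving 16.
By Pick's theorem, the interior count of the dilated polygon is 380 − 16/2 + 1 = 373.

373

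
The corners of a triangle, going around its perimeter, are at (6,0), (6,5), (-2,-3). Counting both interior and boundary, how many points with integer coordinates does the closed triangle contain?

Using the shoelace formula, 2A = |(6·5 − 6·0) + (6·(-3) − (-2)·5) + ((-2)·0 − 6·(-3))| = 40, so the area is 20.
Summing gcd(|Δx|,|Δy|) over the edges gives the boundary count: gcd(0,5) + gcd(8,8) + gcd(8,3) = 5+8+1 = 14.
Pick's theorem gives I = A − B/2 + 1 = 20 − 14/2 + 1 = 14, so the closed region contains I + B = 14 + 14 = 28 lattice points.

28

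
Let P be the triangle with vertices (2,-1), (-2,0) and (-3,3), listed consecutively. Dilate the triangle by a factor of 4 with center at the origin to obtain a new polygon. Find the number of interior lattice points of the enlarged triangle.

83

The shoelace formula gives twice the area as |(2·0 − (-2)·(-1)) + ((-2)·3 − (-3)·0) + ((-3)·(-1) − 2·3)| = 11, so the area is 5.5.
Summing gcd(|Δx|,|Δy|) over the edges gives the boundary count: gcd(4,1) + gcd(1,3) + gcd(5,4) = 1+1+1 = 3.
Scaling by 4 multiplies the area by 4² = 16 (so the new area is 88) and multiplies the boundary lattice-point count by 4, giving 12.
By Pick's theorem, the interior count of the dilated polygon is 88 − 12/2 + 1 = 83.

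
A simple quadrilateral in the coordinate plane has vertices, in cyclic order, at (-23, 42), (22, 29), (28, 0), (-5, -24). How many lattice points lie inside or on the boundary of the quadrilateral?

By the shoelace formula, twice the signed area is |[(-23)·29 − 22·42] + [22·0 − 28·29] + [28·(-24) − (-5)·0] + [(-5)·42 − (-23)·(-24)]| = 3837, so the area is 3837/2.
Along each edge there are gcd(|Δx|,|Δy|)+1 lattice points, so counting each shared vertex once the boundary has gcd(45,13) + gcd(6,29) + gcd(33,24) + gcd(18,66) = 1+1+3+6 = 11.
Pick's theorem gives I = A − B/2 + 1 = 3837/2 − 11/2 + 1 = 1914, so the closed region contains I + B = 1914 + 11 = 1925 lattice points.

1925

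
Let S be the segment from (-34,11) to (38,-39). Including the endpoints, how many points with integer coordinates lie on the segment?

The number of lattice points on a segment between lattice points is gcd(|Δx|,|Δy|) + 1 = gcd(72,50) + 1 = 2 + 1 = 3.

3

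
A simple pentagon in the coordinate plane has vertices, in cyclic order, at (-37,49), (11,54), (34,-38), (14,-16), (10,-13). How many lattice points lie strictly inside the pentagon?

2395

Using the shoelace formula, 2A = |[(-37)·54 − 11·49] + [11·(-38) − 34·54] + [34·(-16) − 14·(-38)] + [14·(-13) − 10·(-16)] + [10·49 − (-37)·(-13)]| = 4816, so the area is 2408.
The number of boundary lattice points is Σ gcd(|Δx|,|Δy|) = gcd(48,5) + gcd(23,92) + gcd(20,22) + gcd(4,3) + gcd(47,62) = 1+23+2+1+1 = 28.
Pick's theorem gives I = A − B/2 + 1 = 2408 − 28/2 + 1 = 2395.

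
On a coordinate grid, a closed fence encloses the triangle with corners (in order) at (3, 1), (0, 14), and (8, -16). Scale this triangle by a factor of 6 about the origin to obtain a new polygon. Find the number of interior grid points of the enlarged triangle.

By the shoelace formula, twice the signed area is |[3·14 − 0·1] + [0·(-16) − 8·14] + [8·1 − 3·(-16)]| = 14, so the area is 7.
Summing gcd(|Δx|,|Δy|) over the edges gives the boundary count: gcd(3,13) + gcd(8,30) + gcd(5,17) = 1+2+1 = 4.
Scaling by 6 multiplies the area by 6² = 36 (so the new area is 252) and multiplies the boundary lattice-point count by 6, giving 24.
By Pick's theorem, the interior count of the dilated polygon is 252 − 24/2 + 1 = 241.

241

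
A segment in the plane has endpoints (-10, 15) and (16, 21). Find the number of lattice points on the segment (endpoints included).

The number of lattice points on a segment between lattice points is gcd(|Δx|,|Δy|) + 1 = gcd(26,6) + 1 = 2 + 1 = 3.

3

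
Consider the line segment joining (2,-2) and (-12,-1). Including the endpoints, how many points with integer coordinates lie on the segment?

The number of lattice points on a segment between lattice points is gcd(|Δx|,|Δy|) + 1 = gcd(14,1) + 1 = 1 + 1 = 2.

2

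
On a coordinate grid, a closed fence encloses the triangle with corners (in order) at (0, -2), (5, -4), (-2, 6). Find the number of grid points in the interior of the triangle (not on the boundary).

17

By the shoelace formula, twice the signed area is |[0·(-4) − 5·(-2)] + [5·6 − (-2)·(-4)] + [(-2)·(-2) − 0·6]| = 36, so the area is 18.
The number of boundary lattice points is Σ gcd(|Δx|,|Δy|) = gcd(5,2) + gcd(7,10) + gcd(2,8) = 1+1+2 = 4.
By Pick's theorem A = I + B/2 − 1, so I = 18 − 4/2 + 1 = 17.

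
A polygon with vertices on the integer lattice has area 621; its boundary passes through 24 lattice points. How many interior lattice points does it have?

610

From Pick's theorem, I = A − B/2 + 1 = 621 − 24/2 + 1 = 610.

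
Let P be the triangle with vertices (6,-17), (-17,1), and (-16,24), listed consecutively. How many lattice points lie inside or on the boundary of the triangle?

276

By the shoelace formula, twice the signed area is |(6·1 − (-17)·(-17)) + ((-17)·24 − (-16)·1) + ((-16)·(-17) − 6·24)| = 547, so the area is 547/2.
The number of boundary lattice points is Σ gcd(|Δx|,|Δy|) = gcd(23,18) + gcd(1,23) + gcd(22,41) = 1+1+1 = 3.
Pick's theorem gives I = A − B/2 + 1 = 547/2 − 3/2 + 1 = 273, so the closed region contains I + B = 273 + 3 = 276 lattice points.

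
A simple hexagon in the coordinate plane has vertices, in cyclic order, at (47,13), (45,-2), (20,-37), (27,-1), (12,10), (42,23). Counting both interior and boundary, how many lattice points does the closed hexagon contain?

869

By the shoelace formula, twice the signed area is |(47·(-2) − 45·13) + (45·(-37) − 20·(-2)) + (20·(-1) − 27·(-37)) + (27·10 − 12·(-1)) + (12·23 − 42·10) + (42·13 − 47·23)| = 1722, so the area is 861.
Along each edge there are gcd(|Δx|,|Δy|)+1 lattice points, so counting each shared vertex once the boundary has gcd(2,15) + gcd(25,35) + gcd(7,36) + gcd(15,11) + gcd(30,13) + gcd(5,10) = 1+5+1+1+1+5 = 14.
Pick's theorem gives I = A − B/2 + 1 = 861 − 14/2 + 1 = 855, so the closed region contains I + B = 855 + 14 = 869 lattice points.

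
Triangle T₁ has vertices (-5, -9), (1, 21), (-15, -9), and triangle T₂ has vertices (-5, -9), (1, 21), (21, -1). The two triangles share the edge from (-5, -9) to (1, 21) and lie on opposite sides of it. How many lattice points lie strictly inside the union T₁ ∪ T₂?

The union is the simple quadrilateral with vertices (-5, -9), (-15, -9), (1, 21), (21, -1) in order.
Using the shoelace formula, 2A = |[(-5)·(-9) − (-15)·(-9)] + [(-15)·21 − 1·(-9)] + [1·(-1) − 21·21] + [21·(-9) − (-5)·(-1)]| = 1032, so the area is 516.
The number of boundary lattice points is Σ gcd(|Δx|,|Δy|) = gcd(10,0) + gcd(16,30) + gcd(20,22) + gcd(26,8) = 10+2+2+2 = 16.
By Pick's theorem I = A − B/2 + 1 = 516 − 16/2 + 1 = 509.

509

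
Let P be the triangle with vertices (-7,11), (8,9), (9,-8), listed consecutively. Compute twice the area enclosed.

253

Using the shoelace formula, 2A = |[(-7)·9 − 8·11] + [8·(-8) − 9·9] + [9·11 − (-7)·(-8)]| = 253, so the area is 253/2.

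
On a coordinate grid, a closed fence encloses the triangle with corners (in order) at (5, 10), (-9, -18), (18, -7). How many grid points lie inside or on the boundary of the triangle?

By the shoelace formula, twice the signed area is |(5·(-18) − (-9)·10) + ((-9)·(-7) − 18·(-18)) + (18·10 − 5·(-7))| = 602, so the area is 301.
The number of boundary lattice points is Σ gcd(|Δx|,|Δy|) = gcd(14,28) + gcd(27,11) + gcd(13,17) = 14+1+1 = 16.
Pick's theorem gives I = A − B/2 + 1 = 301 − 16/2 + 1 = 294, so the closed region contains I + B = 294 + 16 = 310 lattice points.

310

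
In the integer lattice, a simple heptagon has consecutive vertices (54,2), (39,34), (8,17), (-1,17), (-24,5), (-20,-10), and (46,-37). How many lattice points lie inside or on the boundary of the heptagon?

3177

The shoelace formula gives twice the area as |(54·34 − 39·2) + (39·17 − 8·34) + (8·17 − (-1)·17) + ((-1)·5 − (-24)·17) + ((-24)·(-10) − (-20)·5) + ((-20)·(-37) − 46·(-10)) + (46·2 − 54·(-37))| = 6335, so the area is 3167.5.
Along each edge there are gcd(|Δx|,|Δy|)+1 lattice points, so counting each shared vertex once the boundary has gcd(15,32) + gcd(31,17) + gcd(9,0) + gcd(23,12) + gcd(4,15) + gcd(66,27) + gcd(8,39) = 1+1+9+1+1+3+1 = 17.
Pick's theorem gives I = A − B/2 + 1 = 3167.5 − 17/2 + 1 = 3160, so the closed region contains I + B = 3160 + 17 = 3177 lattice points.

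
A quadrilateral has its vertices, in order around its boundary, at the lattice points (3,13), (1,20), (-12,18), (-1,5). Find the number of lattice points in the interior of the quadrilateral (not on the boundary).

By the shoelace formula, twice the signed area is |[3·20 − 1·13] + [1·18 − (-12)·20] + [(-12)·5 − (-1)·18] + [(-1)·13 − 3·5]| = 235, so the area is 235/2.
Summing gcd(|Δx|,|Δy|) over the edges gives the boundary count: gcd(2,7) + gcd(13,2) + gcd(11,13) + gcd(4,8) = 1+1+1+4 = 7.
Pick's theorem gives I = A − B/2 + 1 = 235/2 − 7/2 + 1 = 115.

115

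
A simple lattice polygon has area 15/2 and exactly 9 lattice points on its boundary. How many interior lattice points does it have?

4

From Pick's theorem, I = A − B/2 + 1 = 15/2 − 9/2 + 1 = 4.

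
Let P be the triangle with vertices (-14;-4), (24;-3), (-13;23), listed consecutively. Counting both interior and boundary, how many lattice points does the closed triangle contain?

515

The shoelace formula gives twice the area as |((-14)·(-3) − 24·(-4)) + (24·23 − (-13)·(-3)) + ((-13)·(-4) − (-14)·23)| = 1025, so the area is 512.5.
The number of boundary lattice points is Σ gcd(|Δx|,|Δy|) = gcd(38,1) + gcd(37,26) + gcd(1,27) = 1+1+1 = 3.
Pick's theorem gives I = A − B/2 + 1 = 512.5 − 3/2 + 1 = 512, so the closed region contains I + B = 512 + 3 = 515 lattice points.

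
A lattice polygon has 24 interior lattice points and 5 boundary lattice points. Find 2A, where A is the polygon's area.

Pick's theorem states A = I + B/2 − 1, so A = 24 + 5/2 − 1 = 51/2.
Hence 2A = 51.

51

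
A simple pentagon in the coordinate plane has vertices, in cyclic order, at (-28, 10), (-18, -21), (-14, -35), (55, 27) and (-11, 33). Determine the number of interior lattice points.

By the shoelace formula, twice the signed area is |[(-28)·(-21) − (-18)·10] + [(-18)·(-35) − (-14)·(-21)] + [(-14)·27 − 55·(-35)] + [55·33 − (-11)·27] + [(-11)·10 − (-28)·33]| = 5577, so the area is 2788.5.
Along each edge there are gcd(|Δx|,|Δy|)+1 lattice points, so counting each shared vertex once the boundary has gcd(10,31) + gcd(4,14) + gcd(69,62) + gcd(66,6) + gcd(17,23) = 1+2+1+6+1 = 11.
By Pick's theorem A = I + B/2 − 1, so I = 2788.5 − 11/2 + 1 = 2784.

2784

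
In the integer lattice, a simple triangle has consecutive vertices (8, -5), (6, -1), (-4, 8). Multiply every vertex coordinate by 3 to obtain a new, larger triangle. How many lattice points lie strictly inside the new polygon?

94

By the shoelace formula, twice the signed area is |[8·(-1) − 6·(-5)] + [6·8 − (-4)·(-1)] + [(-4)·(-5) − 8·8]| = 22, so the area is 11.
Along each edge there are gcd(|Δx|,|Δy|)+1 lattice points, so counting each shared vertex once the boundary has gcd(2,4) + gcd(10,9) + gcd(12,13) = 2+1+1 = 4.
Scaling by 3 multiplies the area by 3² = 9 (so the new area is 99) and multiplies the boundary lattice-point count by 3, giving 12.
By Pick's theorem, the interior count of the dilated polygon is 99 − 12/2 + 1 = 94.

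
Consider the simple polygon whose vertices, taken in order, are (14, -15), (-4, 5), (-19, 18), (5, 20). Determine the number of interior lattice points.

The shoelace formula gives twice the area as |(14·5 − (-4)·(-15)) + ((-4)·18 − (-19)·5) + ((-19)·20 − 5·18) + (5·(-15) − 14·20)| = 792, so the area is 396.
Along each edge there are gcd(|Δx|,|Δy|)+1 lattice points, so counting each shared vertex once the boundary has gcd(18,20) + gcd(15,13) + gcd(24,2) + gcd(9,35) = 2+1+2+1 = 6.
By Pick's theorem A = I + B/2 − 1, so I = 396 − 6/2 + 1 = 394.

394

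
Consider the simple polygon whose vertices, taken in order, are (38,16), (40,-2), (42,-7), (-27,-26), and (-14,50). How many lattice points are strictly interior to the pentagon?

Using the shoelace formula, 2A = |(38·(-2) − 40·16) + (40·(-7) − 42·(-2)) + (42·(-26) − (-27)·(-7)) + ((-27)·50 − (-14)·(-26)) + ((-14)·16 − 38·50)| = 6031, so the area is 6031/2.
Summing gcd(|Δx|,|Δy|) over the edges gives the boundary count: gcd(2,18) + gcd(2,5) + gcd(69,19) + gcd(13,76) + gcd(52,34) = 2+1+1+1+2 = 7.
Pick's theorem gives I = A − B/2 + 1 = 6031/2 − 7/2 + 1 = 3013.

3013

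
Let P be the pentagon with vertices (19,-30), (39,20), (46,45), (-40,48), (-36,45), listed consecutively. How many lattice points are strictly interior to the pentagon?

3265

By the shoelace formula, twice the signed area is |[19·20 − 39·(-30)] + [39·45 − 46·20] + [46·48 − (-40)·45] + [(-40)·45 − (-36)·48] + [(-36)·(-30) − 19·45]| = 6546, so the area is 3273.
The number of boundary lattice points is Σ gcd(|Δx|,|Δy|) = gcd(20,50) + gcd(7,25) + gcd(86,3) + gcd(4,3) + gcd(55,75) = 10+1+1+1+5 = 18.
Pick's theorem gives I = A − B/2 + 1 = 3273 − 18/2 + 1 = 3265.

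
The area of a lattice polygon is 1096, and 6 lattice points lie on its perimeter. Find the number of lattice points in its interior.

1094

From Pick's theorem, I = A − B/2 + 1 = 1096 − 6/2 + 1 = 1094.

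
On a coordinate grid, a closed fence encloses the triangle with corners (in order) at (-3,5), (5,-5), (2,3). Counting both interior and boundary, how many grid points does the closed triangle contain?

20

The shoelace formula gives twice the area as |[(-3)·(-5) − 5·5] + [5·3 − 2·(-5)] + [2·5 − (-3)·3]| = 34, so the area is 17.
Summing gcd(|Δx|,|Δy|) over the edges gives the boundary count: gcd(8,10) + gcd(3,8) + gcd(5,2) = 2+1+1 = 4.
Pick's theorem gives I = A − B/2 + 1 = 17 − 4/2 + 1 = 16, so the closed region contains I + B = 16 + 4 = 20 lattice points.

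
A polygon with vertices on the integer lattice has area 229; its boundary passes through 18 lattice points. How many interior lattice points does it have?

221

From Pick's theorem, I = A − B/2 + 1 = 229 − 18/2 + 1 = 221.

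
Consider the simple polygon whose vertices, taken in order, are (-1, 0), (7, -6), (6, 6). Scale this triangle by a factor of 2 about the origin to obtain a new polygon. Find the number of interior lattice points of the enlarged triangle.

177

By the shoelace formula, twice the signed area is |((-1)·(-6) − 7·0) + (7·6 − 6·(-6)) + (6·0 − (-1)·6)| = 90, so the area is 45.
Along each edge there are gcd(|Δx|,|Δy|)+1 lattice points, so counting each shared vertex once the boundary has gcd(8,6) + gcd(1,12) + gcd(7,6) = 2+1+1 = 4.
Scaling by 2 multiplies the area by 2² = 4 (so the new area is 180) and multiplies the boundary lattice-point count by 2, giving 8.
By Pick's theorem, the interior count of the dilated polygon is 180 − 8/2 + 1 = 177.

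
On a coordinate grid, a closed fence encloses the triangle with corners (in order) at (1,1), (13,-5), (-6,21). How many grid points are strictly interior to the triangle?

The shoelace formula gives twice the area as |(1·(-5) − 13·1) + (13·21 − (-6)·(-5)) + ((-6)·1 − 1·21)| = 198, so the area is 99.
Summing gcd(|Δx|,|Δy|) over the edges gives the boundary count: gcd(12,6) + gcd(19,26) + gcd(7,20) = 6+1+1 = 8.
Pick's theorem gives I = A − B/2 + 1 = 99 − 8/2 + 1 = 96.

96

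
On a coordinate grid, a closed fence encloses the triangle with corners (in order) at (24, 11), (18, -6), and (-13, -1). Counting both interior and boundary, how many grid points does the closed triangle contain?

281

The shoelace formula gives twice the area as |(24·(-6) − 18·11) + (18·(-1) − (-13)·(-6)) + ((-13)·11 − 24·(-1))| = 557, so the area is 278.5.
Along each edge there are gcd(|Δx|,|Δy|)+1 lattice points, so counting each shared vertex once the boundary has gcd(6,17) + gcd(31,5) + gcd(37,12) = 1+1+1 = 3.
Pick's theorem gives I = A − B/2 + 1 = 278.5 − 3/2 + 1 = 278, so the closed region contains I + B = 278 + 3 = 281 lattice points.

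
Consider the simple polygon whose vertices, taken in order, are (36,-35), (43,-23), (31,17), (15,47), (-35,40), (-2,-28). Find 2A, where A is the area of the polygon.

7706

Using the shoelace formula, 2A = |(36·(-23) − 43·(-35)) + (43·17 − 31·(-23)) + (31·47 − 15·17) + (15·40 − (-35)·47) + ((-35)·(-28) − (-2)·40) + ((-2)·(-35) − 36·(-28))| = 7706, so the area is 3853.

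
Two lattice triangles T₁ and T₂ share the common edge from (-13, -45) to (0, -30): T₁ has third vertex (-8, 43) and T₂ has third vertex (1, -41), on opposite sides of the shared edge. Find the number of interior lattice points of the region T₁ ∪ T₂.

The union is the simple quadrilateral with vertices (-13, -45), (-8, 43), (0, -30), (1, -41) in order.
The shoelace formula gives twice the area as |[(-13)·43 − (-8)·(-45)] + [(-8)·(-30) − 0·43] + [0·(-41) − 1·(-30)] + [1·(-45) − (-13)·(-41)]| = 1227, so the area is 613.5.
The number of boundary lattice points is Σ gcd(|Δx|,|Δy|) = gcd(5,88) + gcd(8,73) + gcd(1,11) + gcd(14,4) = 1+1+1+2 = 5.
By Pick's theorem I = A − B/2 + 1 = 613.5 − 5/2 + 1 = 612.

612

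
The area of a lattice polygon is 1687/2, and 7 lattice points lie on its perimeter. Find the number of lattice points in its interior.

From Pick's theorem, I = A − B/2 + 1 = 1687/2 − 7/2 + 1 = 841.

841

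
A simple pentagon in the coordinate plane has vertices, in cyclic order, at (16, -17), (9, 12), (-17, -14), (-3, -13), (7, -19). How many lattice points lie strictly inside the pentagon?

453

The shoelace formula gives twice the area as |[16·12 − 9·(-17)] + [9·(-14) − (-17)·12] + [(-17)·(-13) − (-3)·(-14)] + [(-3)·(-19) − 7·(-13)] + [7·(-17) − 16·(-19)]| = 935, so the area is 935/2.
Along each edge there are gcd(|Δx|,|Δy|)+1 lattice points, so counting each shared vertex once the boundary has gcd(7,29) + gcd(26,26) + gcd(14,1) + gcd(10,6) + gcd(9,2) = 1+26+1+2+1 = 31.
By Pick's theorem A = I + B/2 − 1, so I = 935/2 − 31/2 + 1 = 453.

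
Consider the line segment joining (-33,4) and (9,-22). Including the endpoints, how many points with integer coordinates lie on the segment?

The number of lattice points on a segment between lattice points is gcd(|Δx|,|Δy|) + 1 = gcd(42,26) + 1 = 2 + 1 = 3.

3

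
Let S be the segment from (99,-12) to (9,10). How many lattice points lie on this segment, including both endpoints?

3

The number of lattice points on a segment between lattice points is gcd(|Δx|,|Δy|) + 1 = gcd(90,22) + 1 = 2 + 1 = 3.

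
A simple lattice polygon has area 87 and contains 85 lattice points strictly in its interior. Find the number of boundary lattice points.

6

Pick's theorem gives A = I + B/2 − 1, so B = 2(A − I + 1) = 2(87 − 85 + 1) = 6.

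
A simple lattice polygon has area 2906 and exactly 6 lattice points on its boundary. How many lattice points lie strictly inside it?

From Pick's theorem, I = A − B/2 + 1 = 2906 − 6/2 + 1 = 2904.

2904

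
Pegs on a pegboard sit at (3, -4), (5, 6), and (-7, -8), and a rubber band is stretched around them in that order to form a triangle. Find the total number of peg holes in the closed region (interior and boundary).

Using the shoelace formula, 2A = |(3·6 − 5·(-4)) + (5·(-8) − (-7)·6) + ((-7)·(-4) − 3·(-8))| = 92, so the area is 46.
The number of boundary lattice points is Σ gcd(|Δx|,|Δy|) = gcd(2,10) + gcd(12,14) + gcd(10,4) = 2+2+2 = 6.
Pick's theorem gives I = A − B/2 + 1 = 46 − 6/2 + 1 = 44, so the closed region contains I + B = 44 + 6 = 50 lattice points.

50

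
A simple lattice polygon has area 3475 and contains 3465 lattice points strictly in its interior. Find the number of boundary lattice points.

22

Pick's theorem gives A = I + B/2 − 1, so B = 2(A − I + 1) = 2(3475 − 3465 + 1) = 22.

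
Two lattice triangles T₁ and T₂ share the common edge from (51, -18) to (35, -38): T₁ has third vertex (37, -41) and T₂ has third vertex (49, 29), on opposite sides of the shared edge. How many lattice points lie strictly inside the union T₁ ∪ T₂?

The union is the simple quadrilateral with vertices (51, -18), (37, -41), (35, -38), (49, 29) in order.
Using the shoelace formula, 2A = |[51·(-41) − 37·(-18)] + [37·(-38) − 35·(-41)] + [35·29 − 49·(-38)] + [49·(-18) − 51·29]| = 880, so the area is 440.
The number of boundary lattice points is Σ gcd(|Δx|,|Δy|) = gcd(14,23) + gcd(2,3) + gcd(14,67) + gcd(2,47) = 1+1+1+1 = 4.
By Pick's theorem I = A − B/2 + 1 = 440 − 4/2 + 1 = 439.

439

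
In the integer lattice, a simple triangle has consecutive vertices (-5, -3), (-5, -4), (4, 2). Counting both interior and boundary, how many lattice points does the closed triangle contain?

By the shoelace formula, twice the signed area is |[(-5)·(-4) − (-5)·(-3)] + [(-5)·2 − 4·(-4)] + [4·(-3) − (-5)·2]| = 9, so the area is 4.5.
The number of boundary lattice points is Σ gcd(|Δx|,|Δy|) = gcd(0,1) + gcd(9,6) + gcd(9,5) = 1+3+1 = 5.
Pick's theorem gives I = A − B/2 + 1 = 4.5 − 5/2 + 1 = 3, so the closed region contains I + B = 3 + 5 = 8 lattice points.

8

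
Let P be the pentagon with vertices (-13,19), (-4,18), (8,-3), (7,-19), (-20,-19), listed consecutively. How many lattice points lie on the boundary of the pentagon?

Along each edge there are gcd(|Δx|,|Δy|)+1 lattice points, so counting each shared vertex once the boundary has gcd(9,1) + gcd(12,21) + gcd(1,16) + gcd(27,0) + gcd(7,38) = 1+3+1+27+1 = 33.

33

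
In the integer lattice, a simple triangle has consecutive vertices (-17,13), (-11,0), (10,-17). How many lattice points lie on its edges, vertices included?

The number of boundary lattice points is Σ gcd(|Δx|,|Δy|) = gcd(6,13) + gcd(21,17) + gcd(27,30) = 1+1+3 = 5.

5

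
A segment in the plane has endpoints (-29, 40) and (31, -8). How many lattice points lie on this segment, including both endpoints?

The number of lattice points on a segment between lattice points is gcd(|Δx|,|Δy|) + 1 = gcd(60,48) + 1 = 12 + 1 = 13.

13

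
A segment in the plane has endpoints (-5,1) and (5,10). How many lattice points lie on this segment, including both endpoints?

2

The number of lattice points on a segment between lattice points is gcd(|Δx|,|Δy|) + 1 = gcd(10,9) + 1 = 1 + 1 = 2.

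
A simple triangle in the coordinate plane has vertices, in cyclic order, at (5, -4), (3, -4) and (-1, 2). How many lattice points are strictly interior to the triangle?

Using the shoelace formula, 2A = |(5·(-4) − 3·(-4)) + (3·2 − (-1)·(-4)) + ((-1)·(-4) − 5·2)| = 12, so the area is 6.
Along each edge there are gcd(|Δx|,|Δy|)+1 lattice points, so counting each shared vertex once the boundary has gcd(2,0) + gcd(4,6) + gcd(6,6) = 2+2+6 = 10.
Pick's theorem gives I = A − B/2 + 1 = 6 − 10/2 + 1 = 2.

2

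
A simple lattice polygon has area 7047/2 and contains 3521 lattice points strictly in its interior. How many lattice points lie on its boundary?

Pick's theorem gives A = I + B/2 − 1, so B = 2(A − I + 1) = 2(7047/2 − 3521 + 1) = 7.

7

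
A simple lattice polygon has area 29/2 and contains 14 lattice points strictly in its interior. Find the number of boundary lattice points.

3

Pick's theorem gives A = I + B/2 − 1, so B = 2(A − I + 1) = 2(29/2 − 14 + 1) = 3.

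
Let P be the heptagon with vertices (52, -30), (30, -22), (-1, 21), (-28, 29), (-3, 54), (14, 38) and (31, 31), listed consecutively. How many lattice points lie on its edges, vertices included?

32

Along each edge there are gcd(|Δx|,|Δy|)+1 lattice points, so counting each shared vertex once the boundary has gcd(22,8) + gcd(31,43) + gcd(27,8) + gcd(25,25) + gcd(17,16) + gcd(17,7) + gcd(21,61) = 2+1+1+25+1+1+1 = 32.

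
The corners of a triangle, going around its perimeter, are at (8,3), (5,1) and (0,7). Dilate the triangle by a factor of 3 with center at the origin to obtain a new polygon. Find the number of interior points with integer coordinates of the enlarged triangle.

118

By the shoelace formula, twice the signed area is |(8·1 − 5·3) + (5·7 − 0·1) + (0·3 − 8·7)| = 28, so the area is 14.
Summing gcd(|Δx|,|Δy|) over the edges gives the boundary count: gcd(3,2) + gcd(5,6) + gcd(8,4) = 1+1+4 = 6.
Scaling by 3 multiplies the area by 3² = 9 (so the new area is 126) and multiplies the boundary lattice-point count by 3, giving 18.
By Pick's theorem, the interior count of the dilated polygon is 126 − 18/2 + 1 = 118.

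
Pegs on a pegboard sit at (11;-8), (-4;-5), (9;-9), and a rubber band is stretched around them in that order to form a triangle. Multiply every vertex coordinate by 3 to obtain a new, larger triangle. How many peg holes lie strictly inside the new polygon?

88

By the shoelace formula, twice the signed area is |(11·(-5) − (-4)·(-8)) + ((-4)·(-9) − 9·(-5)) + (9·(-8) − 11·(-9))| = 21, so the area is 10.5.
Summing gcd(|Δx|,|Δy|) over the edges gives the boundary count: gcd(15,3) + gcd(13,4) + gcd(2,1) = 3+1+1 = 5.
Scaling by 3 multiplies the area by 3² = 9 (so the new area is 189/2) and multiplies the boundary lattice-point count by 3, giving 15.
By Pick's theorem, the interior count of the dilated polygon is 189/2 − 15/2 + 1 = 88.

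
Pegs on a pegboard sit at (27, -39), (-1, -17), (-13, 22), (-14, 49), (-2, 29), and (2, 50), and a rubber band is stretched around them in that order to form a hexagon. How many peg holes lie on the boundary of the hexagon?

12

Along each edge there are gcd(|Δx|,|Δy|)+1 lattice points, so counting each shared vertex once the boundary has gcd(28,22) + gcd(12,39) + gcd(1,27) + gcd(12,20) + gcd(4,21) + gcd(25,89) = 2+3+1+4+1+1 = 12.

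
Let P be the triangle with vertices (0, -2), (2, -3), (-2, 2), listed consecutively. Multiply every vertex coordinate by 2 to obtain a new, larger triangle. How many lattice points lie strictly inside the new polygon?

The shoelace formula gives twice the area as |[0·(-3) − 2·(-2)] + [2·2 − (-2)·(-3)] + [(-2)·(-2) − 0·2]| = 6, so the area is 3.
The number of boundary lattice points is Σ gcd(|Δx|,|Δy|) = gcd(2,1) + gcd(4,5) + gcd(2,4) = 1+1+2 = 4.
Scaling by 2 multiplies the area by 2² = 4 (so the new area is 12) and multiplies the boundary lattice-point count by 2, giving 8.
By Pick's theorem, the interior count of the dilated polygon is 12 − 8/2 + 1 = 9.

9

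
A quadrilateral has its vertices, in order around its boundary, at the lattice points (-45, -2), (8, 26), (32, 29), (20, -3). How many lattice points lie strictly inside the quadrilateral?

The shoelace formula gives twice the area as |((-45)·26 − 8·(-2)) + (8·29 − 32·26) + (32·(-3) − 20·29) + (20·(-2) − (-45)·(-3))| = 2605, so the area is 1302.5.
Along each edge there are gcd(|Δx|,|Δy|)+1 lattice points, so counting each shared vertex once the boundary has gcd(53,28) + gcd(24,3) + gcd(12,32) + gcd(65,1) = 1+3+4+1 = 9.
By Pick's theorem A = I + B/2 − 1, so I = 1302.5 − 9/2 + 1 = 1299.

1299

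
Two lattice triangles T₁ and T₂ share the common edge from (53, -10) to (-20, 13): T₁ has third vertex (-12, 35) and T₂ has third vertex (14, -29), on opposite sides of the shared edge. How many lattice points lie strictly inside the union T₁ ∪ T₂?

2033

The union is the simple quadrilateral with vertices (53, -10), (-12, 35), (-20, 13), (14, -29) in order.
Using the shoelace formula, 2A = |(53·35 − (-12)·(-10)) + ((-12)·13 − (-20)·35) + ((-20)·(-29) − 14·13) + (14·(-10) − 53·(-29))| = 4074, so the area is 2037.
The number of boundary lattice points is Σ gcd(|Δx|,|Δy|) = gcd(65,45) + gcd(8,22) + gcd(34,42) + gcd(39,19) = 5+2+2+1 = 10.
By Pick's theorem I = A − B/2 + 1 = 2037 − 10/2 + 1 = 2033.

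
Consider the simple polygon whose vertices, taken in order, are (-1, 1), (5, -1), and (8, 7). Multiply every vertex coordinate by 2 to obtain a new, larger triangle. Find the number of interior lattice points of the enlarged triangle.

103

By the shoelace formula, twice the signed area is |((-1)·(-1) − 5·1) + (5·7 − 8·(-1)) + (8·1 − (-1)·7)| = 54, so the area is 27.
The number of boundary lattice points is Σ gcd(|Δx|,|Δy|) = gcd(6,2) + gcd(3,8) + gcd(9,6) = 2+1+3 = 6.
Scaling by 2 multiplies the area by 2² = 4 (so the new area is 108) and multiplies the boundary lattice-point count by 2, giving 12.
By Pick's theorem, the interior count of the dilated polygon is 108 − 12/2 + 1 = 103.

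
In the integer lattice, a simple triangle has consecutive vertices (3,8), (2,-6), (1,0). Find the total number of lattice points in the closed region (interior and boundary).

13

By the shoelace formula, twice the signed area is |[3·(-6) − 2·8] + [2·0 − 1·(-6)] + [1·8 − 3·0]| = 20, so the area is 10.
Along each edge there are gcd(|Δx|,|Δy|)+1 lattice points, so counting each shared vertex once the boundary has gcd(1,14) + gcd(1,6) + gcd(2,8) = 1+1+2 = 4.
Pick's theorem gives I = A − B/2 + 1 = 10 − 4/2 + 1 = 9, so the closed region contains I + B = 9 + 4 = 13 lattice points.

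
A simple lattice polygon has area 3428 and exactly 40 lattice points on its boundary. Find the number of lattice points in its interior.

3409

Pick's theorem A = I + B/2 − 1 rearranges to I = A − B/2 + 1 = 3428 − 40/2 + 1 = 3409.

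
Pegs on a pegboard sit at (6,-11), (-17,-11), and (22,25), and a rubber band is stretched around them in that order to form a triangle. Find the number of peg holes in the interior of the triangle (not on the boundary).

By the shoelace formula, twice the signed area is |(6·(-11) − (-17)·(-11)) + ((-17)·25 − 22·(-11)) + (22·(-11) − 6·25)| = 828, so the area is 414.
Along each edge there are gcd(|Δx|,|Δy|)+1 lattice points, so counting each shared vertex once the boundary has gcd(23,0) + gcd(39,36) + gcd(16,36) = 23+3+4 = 30.
By Pick's theorem A = I + B/2 − 1, so I = 414 − 30/2 + 1 = 400.

400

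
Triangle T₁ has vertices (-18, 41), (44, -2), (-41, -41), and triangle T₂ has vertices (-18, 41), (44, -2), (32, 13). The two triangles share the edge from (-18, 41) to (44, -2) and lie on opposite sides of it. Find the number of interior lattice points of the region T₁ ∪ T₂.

3241

The union is the simple quadrilateral with vertices (-18, 41), (-41, -41), (44, -2), (32, 13) in order.
The shoelace formula gives twice the area as |((-18)·(-41) − (-41)·41) + ((-41)·(-2) − 44·(-41)) + (44·13 − 32·(-2)) + (32·41 − (-18)·13)| = 6487, so the area is 3243.5.
The number of boundary lattice points is Σ gcd(|Δx|,|Δy|) = gcd(23,82) + gcd(85,39) + gcd(12,15) + gcd(50,28) = 1+1+3+2 = 7.
By Pick's theorem I = A − B/2 + 1 = 3243.5 − 7/2 + 1 = 3241.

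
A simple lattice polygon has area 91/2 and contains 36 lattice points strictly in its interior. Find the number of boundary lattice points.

Pick's theorem gives A = I + B/2 − 1, so B = 2(A − I + 1) = 2(91/2 − 36 + 1) = 21.

21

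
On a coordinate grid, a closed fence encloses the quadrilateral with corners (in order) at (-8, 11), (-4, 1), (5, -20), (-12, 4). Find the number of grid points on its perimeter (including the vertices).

7

Along each edge there are gcd(|Δx|,|Δy|)+1 lattice points, so counting each shared vertex once the boundary has gcd(4,10) + gcd(9,21) + gcd(17,24) + gcd(4,7) = 2+3+1+1 = 7.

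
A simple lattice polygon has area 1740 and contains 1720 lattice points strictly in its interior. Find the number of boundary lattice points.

Pick's theorem gives A = I + B/2 − 1, so B = 2(A − I + 1) = 2(1740 − 1720 + 1) = 42.

42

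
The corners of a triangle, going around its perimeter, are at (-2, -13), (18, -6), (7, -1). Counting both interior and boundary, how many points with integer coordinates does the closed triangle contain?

By the shoelace formula, twice the signed area is |((-2)·(-6) − 18·(-13)) + (18·(-1) − 7·(-6)) + (7·(-13) − (-2)·(-1))| = 177, so the area is 88.5.
The number of boundary lattice points is Σ gcd(|Δx|,|Δy|) = gcd(20,7) + gcd(11,5) + gcd(9,12) = 1+1+3 = 5.
Pick's theorem gives I = A − B/2 + 1 = 88.5 − 5/2 + 1 = 87, so the closed region contains I + B = 87 + 5 = 92 lattice points.

92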